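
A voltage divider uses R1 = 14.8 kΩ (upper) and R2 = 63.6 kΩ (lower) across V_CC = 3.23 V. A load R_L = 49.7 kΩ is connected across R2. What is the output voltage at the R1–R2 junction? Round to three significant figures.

R2 ‖ R_L = (63.6 × 49.7)/(63.6 + 49.7) = 27.90 kΩ.
Now apply the divider: V_out = 3.23 × 0.6534 = 2.110 V.
(Unloaded it would be 2.62 V; the load pulls it down.)

V_out ≈ 2.11 V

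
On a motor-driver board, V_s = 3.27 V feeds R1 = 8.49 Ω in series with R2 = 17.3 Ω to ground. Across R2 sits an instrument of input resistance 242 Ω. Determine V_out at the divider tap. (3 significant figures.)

V_out ≈ 2.14 V

The load sits in parallel with R2, giving an effective lower resistance R2' = R2·R_L/(R2+R_L) = 16.15 Ω.
Then V_out = V_s · R2'/(R1 + R2') = 3.27 × 16.15/24.64 = 2.143 V.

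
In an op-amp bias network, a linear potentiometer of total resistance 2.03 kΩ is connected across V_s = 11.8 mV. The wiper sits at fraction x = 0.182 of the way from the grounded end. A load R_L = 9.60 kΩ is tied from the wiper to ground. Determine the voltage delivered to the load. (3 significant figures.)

V_out ≈ 2.08 mV

Split the track: R_lower = x·R_p = 0.3695 kΩ, R_upper = (1−x)·R_p = 1.661 kΩ.
Lower segment in parallel with the load: 0.3695 ‖ 9.60 = 0.3558 kΩ.
V_out = 11.8 × 0.3558/(1.661 + 0.3558) = 2.082 mV.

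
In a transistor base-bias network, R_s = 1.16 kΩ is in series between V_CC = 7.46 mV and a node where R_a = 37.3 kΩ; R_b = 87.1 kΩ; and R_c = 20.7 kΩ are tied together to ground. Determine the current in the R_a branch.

Combine the parallel branches: R_p = (1/37.3 + 1/87.1 + 1/20.7)⁻¹ = 11.55 kΩ.
Node voltage V_A = V_CC · R_p/(R_s + R_p) = 7.46 × 0.9087 = 6.779 mV.
I(R_a) = V_A / R_a = 6.779/37.3 = 0.1817 µA.
(Equivalently: I_total = 0.5871 µA, then current-divider fraction G_k/ΣG = 0.3096.)

I ≈ 0.182 µA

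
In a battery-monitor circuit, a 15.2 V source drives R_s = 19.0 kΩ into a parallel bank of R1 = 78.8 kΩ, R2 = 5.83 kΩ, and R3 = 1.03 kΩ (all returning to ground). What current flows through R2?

I ≈ 0.114 mA

Equivalent of the parallel group: R_p = 0.8657 kΩ.
V_A by voltage divider: V_A = 15.2 × 0.8657/(19.0 + 0.8657) = 0.6624 V.
I(R2) = V_A / R2 = 0.6624/5.83 = 0.1136 mA.
(Check via current divider: I_total = 0.7651 mA; share G_k/ΣG = 0.1485 → same result.)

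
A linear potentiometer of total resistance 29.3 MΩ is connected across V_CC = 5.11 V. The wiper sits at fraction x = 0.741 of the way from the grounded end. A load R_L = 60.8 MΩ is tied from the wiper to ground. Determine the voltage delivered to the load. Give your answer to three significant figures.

V_out ≈ 3.47 V

Lower segment x·R_p = 21.71 MΩ; upper segment (1−x)·R_p = 7.589 MΩ.
(x·R_p) ‖ R_L = 16.00 MΩ.
Then V_out = V_CC · 16.00/(7.589 + 16.00) = 3.466 V.
(Unloaded: V_out = x·V_CC = 3.79 V.)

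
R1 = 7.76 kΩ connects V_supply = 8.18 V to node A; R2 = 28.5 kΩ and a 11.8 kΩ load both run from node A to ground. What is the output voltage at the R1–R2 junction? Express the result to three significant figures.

R2 ‖ R_L = (28.5 × 11.8)/(28.5 + 11.8) = 8.345 kΩ.
Voltage divider with the loaded lower leg: V_out = 8.18 × 8.345/(7.76 + 8.345) = 8.18 × 0.5182 = 4.239 V.

V_out ≈ 4.24 V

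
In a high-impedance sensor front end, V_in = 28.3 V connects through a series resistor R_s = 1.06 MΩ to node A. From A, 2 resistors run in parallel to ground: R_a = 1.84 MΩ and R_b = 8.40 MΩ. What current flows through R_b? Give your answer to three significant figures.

I ≈ 1.98 µA

Parallel bank: R_p = 1/(1/1.84 + 1/8.40) = 1.509 MΩ.
Node voltage V_A = V_in · R_p/(R_s + R_p) = 28.3 × 0.5874 = 16.62 V.
I(R_b) = V_A / R_b = 16.62/8.40 = 1.979 µA.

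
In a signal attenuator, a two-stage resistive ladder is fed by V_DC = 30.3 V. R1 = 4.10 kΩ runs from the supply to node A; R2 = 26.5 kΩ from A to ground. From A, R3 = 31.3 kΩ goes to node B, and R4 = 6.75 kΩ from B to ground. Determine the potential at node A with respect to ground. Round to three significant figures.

Looking into the second stage from A: R3 + R4 = 38.05 kΩ appears in parallel with R2.
Effective lower resistance at A: R2 ‖ 38.05 = 15.62 kΩ.
So V_A = 30.3 × 0.7921 = 24.00 V.

V_A ≈ 24.0 V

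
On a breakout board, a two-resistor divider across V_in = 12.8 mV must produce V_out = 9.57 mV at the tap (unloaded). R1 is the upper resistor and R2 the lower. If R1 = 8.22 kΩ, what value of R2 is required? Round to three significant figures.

The divider ratio is R2/(R1+R2) = 9.57/12.8 = 0.7477.
So R2 = R1 · V_out/(V_in − V_out) = 8.22 × 9.57/(12.8 − 9.57) = 8.22 × 2.963 = 24.35 kΩ.

R2 ≈ 24.4 kΩ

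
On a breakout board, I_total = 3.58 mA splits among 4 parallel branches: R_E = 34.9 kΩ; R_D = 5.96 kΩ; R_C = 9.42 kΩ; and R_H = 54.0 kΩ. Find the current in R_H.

Total conductance ΣG = 1/34.9 + 1/5.96 + 1/9.42 + 1/54.0 = 0.3211 (units of 1/kΩ).
R_H takes the fraction G_k/ΣG = 0.01852/0.3211 = 0.05767, so I = 3.58 × 0.05767 = 0.2065 mA.

I ≈ 0.206 mA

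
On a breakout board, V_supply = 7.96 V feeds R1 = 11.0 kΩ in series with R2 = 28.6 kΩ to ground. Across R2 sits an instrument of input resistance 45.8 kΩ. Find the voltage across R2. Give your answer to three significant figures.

R2 ‖ R_L = (28.6 × 45.8)/(28.6 + 45.8) = 17.61 kΩ.
Now apply the divider: V_out = 7.96 × 0.6155 = 4.899 V.

V_out ≈ 4.90 V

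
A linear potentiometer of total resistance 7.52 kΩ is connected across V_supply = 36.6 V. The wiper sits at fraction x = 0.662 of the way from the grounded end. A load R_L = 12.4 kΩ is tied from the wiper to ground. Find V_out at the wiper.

V_out ≈ 21.3 V

Lower segment x·R_p = 4.978 kΩ; upper segment (1−x)·R_p = 2.542 kΩ.
R_L loads the lower segment: effective lower R = 3.552 kΩ.
Then V_out = V_supply · 3.552/(2.542 + 3.552) = 21.33 V.
(Unloaded: V_out = x·V_supply = 24.2 V.)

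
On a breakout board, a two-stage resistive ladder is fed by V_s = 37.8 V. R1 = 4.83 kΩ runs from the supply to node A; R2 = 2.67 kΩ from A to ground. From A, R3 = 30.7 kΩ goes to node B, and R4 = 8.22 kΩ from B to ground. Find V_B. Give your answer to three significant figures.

V_B ≈ 2.72 V

Looking into the second stage from A: R3 + R4 = 38.92 kΩ appears in parallel with R2.
R2 ‖ (R3+R4) = 2.499 kΩ.
First divider: V_A = V_s · 2.499/(4.83 + 2.499) = 12.89 V.
V_B = V_A × 0.2112 = 2.722 V.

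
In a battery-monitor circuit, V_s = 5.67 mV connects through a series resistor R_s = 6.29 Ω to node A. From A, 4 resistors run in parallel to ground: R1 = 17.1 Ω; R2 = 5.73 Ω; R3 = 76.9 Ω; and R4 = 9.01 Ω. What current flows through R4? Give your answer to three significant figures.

I ≈ 0.194 mA

Combine the parallel branches: R_p = (1/17.1 + 1/5.73 + 1/76.9 + 1/9.01)⁻¹ = 2.801 Ω.
V_A by voltage divider: V_A = 5.67 × 2.801/(6.29 + 2.801) = 1.747 mV.
Branch current I = V_A/R4 = 1.747/9.01 = 0.1939 mA.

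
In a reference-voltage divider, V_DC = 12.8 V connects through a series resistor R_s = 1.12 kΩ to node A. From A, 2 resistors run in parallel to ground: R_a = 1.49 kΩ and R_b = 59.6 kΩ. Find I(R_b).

Parallel bank: R_p = 1/(1/1.49 + 1/59.6) = 1.454 kΩ.
Node voltage V_A = V_DC · R_p/(R_s + R_p) = 12.8 × 0.5648 = 7.230 V.
I(R_b) = V_A / R_b = 7.230/59.6 = 0.1213 mA.

I ≈ 0.121 mA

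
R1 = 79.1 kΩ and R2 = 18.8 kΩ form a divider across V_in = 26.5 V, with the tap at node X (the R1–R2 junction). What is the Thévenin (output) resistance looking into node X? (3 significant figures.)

R_th ≈ 15.2 kΩ

Looking into X with the source shorted: R_th = R1·R2/(R1+R2) = 79.10 × 18.8/97.90 = 15.19 kΩ.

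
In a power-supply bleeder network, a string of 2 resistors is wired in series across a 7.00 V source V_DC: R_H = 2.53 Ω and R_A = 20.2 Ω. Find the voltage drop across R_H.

Total series resistance ΣR = 2.53 + 20.2 = 22.73 Ω.
V = V_DC · R/ΣR = 7.00 × 0.1113 = 0.7791 V.

V ≈ 0.779 V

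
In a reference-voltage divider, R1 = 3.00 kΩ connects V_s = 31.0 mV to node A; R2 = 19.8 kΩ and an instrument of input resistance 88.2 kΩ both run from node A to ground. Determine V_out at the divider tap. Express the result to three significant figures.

V_out ≈ 26.1 mV

First combine the lower leg with the load: R2 ‖ R_L = 16.17 kΩ.
Now apply the divider: V_out = 31.0 × 0.8435 = 26.15 mV.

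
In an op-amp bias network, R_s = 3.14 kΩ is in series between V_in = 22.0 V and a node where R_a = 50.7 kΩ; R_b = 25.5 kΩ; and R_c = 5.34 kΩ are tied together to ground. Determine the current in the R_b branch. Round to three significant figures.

I ≈ 0.487 mA

Equivalent of the parallel group: R_p = 4.062 kΩ.
V_A = 22.0 × 4.062/7.202 = 12.41 V.
Branch current I = V_A/R_b = 12.41/25.5 = 0.4866 mA.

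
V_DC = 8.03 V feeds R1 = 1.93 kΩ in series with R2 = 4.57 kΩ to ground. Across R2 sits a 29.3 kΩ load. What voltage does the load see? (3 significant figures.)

First combine the lower leg with the load: R2 ‖ R_L = 3.953 kΩ.
Then V_out = V_DC · R2'/(R1 + R2') = 8.03 × 3.953/5.883 = 5.396 V.
(Unloaded it would be 5.65 V; the load pulls it down.)

V_out ≈ 5.40 V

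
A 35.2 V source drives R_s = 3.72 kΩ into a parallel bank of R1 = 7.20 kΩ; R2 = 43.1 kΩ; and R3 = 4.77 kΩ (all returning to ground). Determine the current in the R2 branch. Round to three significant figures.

Equivalent of the parallel group: R_p = 2.690 kΩ.
V_A by voltage divider: V_A = 35.2 × 2.690/(3.72 + 2.690) = 14.77 V.
Branch current I = V_A/R2 = 14.77/43.1 = 0.3427 mA.
(Equivalently: I_total = 5.491 mA, then current-divider fraction G_k/ΣG = 0.06242.)

I ≈ 0.343 mA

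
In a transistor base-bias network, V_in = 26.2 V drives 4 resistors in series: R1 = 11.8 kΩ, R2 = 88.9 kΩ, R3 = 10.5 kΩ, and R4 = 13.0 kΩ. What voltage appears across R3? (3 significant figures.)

ΣR = 11.8 + 88.9 + 10.5 + 13.0 = 124.2 kΩ.
V = V_in · R/ΣR = 26.2 × 0.08454 = 2.215 V.

V ≈ 2.21 V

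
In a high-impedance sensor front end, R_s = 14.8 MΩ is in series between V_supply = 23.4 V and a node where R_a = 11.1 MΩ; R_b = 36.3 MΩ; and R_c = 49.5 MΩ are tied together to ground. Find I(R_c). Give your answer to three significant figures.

Parallel bank: R_p = 1/(1/11.1 + 1/36.3 + 1/49.5) = 7.255 MΩ.
V_A = 23.4 × 7.255/22.05 = 7.697 V.
Branch current I = V_A/R_c = 7.697/49.5 = 0.1555 µA.

I ≈ 0.156 µA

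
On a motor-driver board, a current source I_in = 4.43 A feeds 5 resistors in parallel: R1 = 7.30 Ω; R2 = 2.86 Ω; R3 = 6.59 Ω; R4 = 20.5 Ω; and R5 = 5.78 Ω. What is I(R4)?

Total conductance ΣG = 1/7.30 + 1/2.86 + 1/6.59 + 1/20.5 + 1/5.78 = 0.8602 (units of 1/Ω).
R4 takes the fraction G_k/ΣG = 0.04878/0.8602 = 0.05671, so I = 4.43 × 0.05671 = 0.2512 A.

I ≈ 0.251 A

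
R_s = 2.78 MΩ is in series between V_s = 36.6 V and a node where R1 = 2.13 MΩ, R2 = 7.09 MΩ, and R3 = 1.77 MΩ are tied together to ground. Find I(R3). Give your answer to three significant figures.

Parallel bank: R_p = 1/(1/2.13 + 1/7.09 + 1/1.77) = 0.8507 MΩ.
V_A = 36.6 × 0.8507/3.631 = 8.576 V.
Branch current I = V_A/R3 = 8.576/1.77 = 4.845 µA.

I ≈ 4.85 µA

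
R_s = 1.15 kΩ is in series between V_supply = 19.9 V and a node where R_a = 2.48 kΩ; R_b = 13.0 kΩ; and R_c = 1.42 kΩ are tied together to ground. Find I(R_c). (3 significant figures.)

I ≈ 5.93 mA

Equivalent of the parallel group: R_p = 0.8443 kΩ.
V_A = 19.9 × 0.8443/1.994 = 8.425 V.
Branch current I = V_A/R_c = 8.425/1.42 = 5.933 mA.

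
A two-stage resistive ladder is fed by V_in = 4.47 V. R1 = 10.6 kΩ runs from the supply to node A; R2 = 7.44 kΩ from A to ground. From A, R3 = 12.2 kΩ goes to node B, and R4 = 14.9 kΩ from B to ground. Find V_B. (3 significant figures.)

The second stage (R3 + R4 = 27.10 kΩ) loads node A in parallel with R2.
R2 ‖ (R3+R4) = 5.837 kΩ.
First divider: V_A = V_in · 5.837/(10.6 + 5.837) = 1.587 V.
Then the unloaded second divider: V_B = V_A × R4/(R3+R4) = 1.587 × 0.5498 = 0.8728 V.

V_B ≈ 0.873 V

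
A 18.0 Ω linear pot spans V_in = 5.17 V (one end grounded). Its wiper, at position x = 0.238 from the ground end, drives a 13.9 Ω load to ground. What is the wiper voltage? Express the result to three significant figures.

V_out ≈ 0.996 V

The pot divides into 13.72 Ω above the wiper and 4.284 Ω below.
Lower segment in parallel with the load: 4.284 ‖ 13.9 = 3.275 Ω.
Loaded-divider output: V_out = 5.17 × 0.1927 = 0.9964 V.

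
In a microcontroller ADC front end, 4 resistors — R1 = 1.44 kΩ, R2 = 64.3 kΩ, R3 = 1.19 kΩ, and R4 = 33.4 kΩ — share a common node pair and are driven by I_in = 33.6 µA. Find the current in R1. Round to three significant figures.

I ≈ 14.8 µA

Conductances: ΣG = 1/1.44 + 1/64.3 + 1/1.19 + 1/33.4 = 1.580 (1/kΩ).
By the current-divider rule, I = I_in · G_k/ΣG = 33.6 × 0.4394 = 14.77 µA.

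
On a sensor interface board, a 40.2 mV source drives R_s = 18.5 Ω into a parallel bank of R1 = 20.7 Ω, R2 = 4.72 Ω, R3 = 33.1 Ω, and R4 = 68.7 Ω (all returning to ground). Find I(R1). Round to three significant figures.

Parallel bank: R_p = 1/(1/20.7 + 1/4.72 + 1/33.1 + 1/68.7) = 3.279 Ω.
Node voltage V_A = V_DC · R_p/(R_s + R_p) = 40.2 × 0.1506 = 6.053 mV.
Branch current I = V_A/R1 = 6.053/20.7 = 0.2924 mA.

I ≈ 0.292 mA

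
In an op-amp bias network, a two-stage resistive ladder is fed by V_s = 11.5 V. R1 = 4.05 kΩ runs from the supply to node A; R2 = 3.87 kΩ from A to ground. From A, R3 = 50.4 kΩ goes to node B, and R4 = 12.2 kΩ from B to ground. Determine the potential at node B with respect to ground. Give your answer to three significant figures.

V_B ≈ 1.06 V

Looking into the second stage from A: R3 + R4 = 62.60 kΩ appears in parallel with R2.
R2 ‖ (R3+R4) = 3.645 kΩ.
First divider: V_A = V_s · 3.645/(4.05 + 3.645) = 5.447 V.
Stage 2 is unloaded, so V_B = V_A · R4/(R3+R4) = 5.447 × 12.2/62.60 = 1.062 V.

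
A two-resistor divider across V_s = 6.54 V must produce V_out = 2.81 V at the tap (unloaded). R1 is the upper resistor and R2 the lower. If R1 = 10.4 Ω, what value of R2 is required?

V_out/V_s = R2/(R1+R2) = 0.4297.
R2 = R1 · 0.4297/(1 − 0.4297) = 7.835 Ω.

R2 ≈ 7.83 Ω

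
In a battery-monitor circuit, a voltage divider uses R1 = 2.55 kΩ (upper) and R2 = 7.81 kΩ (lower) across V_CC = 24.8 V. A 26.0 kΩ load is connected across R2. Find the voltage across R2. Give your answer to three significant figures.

First combine the lower leg with the load: R2 ‖ R_L = 6.006 kΩ.
Voltage divider with the loaded lower leg: V_out = 24.8 × 6.006/(2.55 + 6.006) = 24.8 × 0.7020 = 17.41 V.
(Unloaded it would be 18.7 V; the load pulls it down.)

V_out ≈ 17.4 V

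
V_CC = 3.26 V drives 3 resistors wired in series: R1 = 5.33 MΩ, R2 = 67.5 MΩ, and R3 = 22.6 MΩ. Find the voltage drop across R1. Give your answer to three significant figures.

V ≈ 0.182 V

Total series resistance ΣR = 5.33 + 67.5 + 22.6 = 95.43 MΩ.
V = V_CC · R/ΣR = 3.26 × 0.05585 = 0.1821 V.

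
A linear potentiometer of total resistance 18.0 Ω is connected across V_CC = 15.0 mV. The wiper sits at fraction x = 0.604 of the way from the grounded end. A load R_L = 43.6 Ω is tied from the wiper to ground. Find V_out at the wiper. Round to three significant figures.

The pot divides into 7.128 Ω above the wiper and 10.87 Ω below.
Lower segment in parallel with the load: 10.87 ‖ 43.6 = 8.702 Ω.
Then V_out = V_CC · 8.702/(7.128 + 8.702) = 8.246 mV.

V_out ≈ 8.25 mV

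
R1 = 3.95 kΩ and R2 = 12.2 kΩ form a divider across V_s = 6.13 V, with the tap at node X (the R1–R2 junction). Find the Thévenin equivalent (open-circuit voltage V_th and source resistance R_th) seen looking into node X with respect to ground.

V_th ≈ 4.63 V, R_th ≈ 2.98 kΩ

With X open, the divider is unloaded: V_th = 6.13 × 12.2/16.15 = 4.631 V.
Looking into X with the source shorted: R_th = R1·R2/(R1+R2) = 3.950 × 12.2/16.15 = 2.984 kΩ.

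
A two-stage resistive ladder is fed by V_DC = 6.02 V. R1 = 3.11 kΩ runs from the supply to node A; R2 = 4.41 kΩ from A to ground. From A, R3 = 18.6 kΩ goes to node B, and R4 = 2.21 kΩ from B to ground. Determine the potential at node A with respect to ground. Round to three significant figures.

V_A ≈ 3.25 V

Looking into the second stage from A: R3 + R4 = 20.81 kΩ appears in parallel with R2.
R2 ‖ (R3+R4) = 3.639 kΩ.
So V_A = 6.02 × 0.5392 = 3.246 V.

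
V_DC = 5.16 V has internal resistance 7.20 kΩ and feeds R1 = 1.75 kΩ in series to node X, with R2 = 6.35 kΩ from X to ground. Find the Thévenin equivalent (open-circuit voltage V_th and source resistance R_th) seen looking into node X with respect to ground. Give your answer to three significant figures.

R1' = 7.20 + 1.75 = 8.950 kΩ (source resistance + R1).
With X open, the divider is unloaded: V_th = 5.16 × 6.35/15.30 = 2.142 V.
Looking into X with the source shorted: R_th = R1'·R2/(R1'+R2) = 8.950 × 6.35/15.30 = 3.715 kΩ.

V_th ≈ 2.14 V, R_th ≈ 3.71 kΩ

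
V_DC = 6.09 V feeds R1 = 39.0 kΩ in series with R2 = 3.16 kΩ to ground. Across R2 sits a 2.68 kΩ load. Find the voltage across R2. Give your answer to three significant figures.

V_out ≈ 0.218 V

The load sits in parallel with R2, giving an effective lower resistance R2' = R2·R_L/(R2+R_L) = 1.450 kΩ.
Then V_out = V_DC · R2'/(R1 + R2') = 6.09 × 1.450/40.45 = 0.2183 V.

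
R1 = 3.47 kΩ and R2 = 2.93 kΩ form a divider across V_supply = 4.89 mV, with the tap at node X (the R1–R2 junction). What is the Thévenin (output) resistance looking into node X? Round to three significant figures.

R_th ≈ 1.59 kΩ

Looking into X with the source shorted: R_th = R1·R2/(R1+R2) = 3.470 × 2.93/6.400 = 1.589 kΩ.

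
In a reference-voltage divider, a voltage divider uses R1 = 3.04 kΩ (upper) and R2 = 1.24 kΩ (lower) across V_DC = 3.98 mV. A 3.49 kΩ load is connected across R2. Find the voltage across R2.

First combine the lower leg with the load: R2 ‖ R_L = 0.9149 kΩ.
Now apply the divider: V_out = 3.98 × 0.2313 = 0.9207 mV.

V_out ≈ 0.921 mV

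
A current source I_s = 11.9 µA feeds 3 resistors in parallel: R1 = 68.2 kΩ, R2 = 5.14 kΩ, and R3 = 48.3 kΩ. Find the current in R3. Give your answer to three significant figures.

ΣG = 1/68.2 + 1/5.14 + 1/48.3 = 0.2299.
R3 takes the fraction G_k/ΣG = 0.02070/0.2299 = 0.09005, so I = 11.9 × 0.09005 = 1.072 µA.

I ≈ 1.07 µA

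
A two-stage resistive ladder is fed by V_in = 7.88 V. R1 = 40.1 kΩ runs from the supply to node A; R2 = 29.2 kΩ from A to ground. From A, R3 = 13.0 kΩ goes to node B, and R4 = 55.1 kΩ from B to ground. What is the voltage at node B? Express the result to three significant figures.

Node A sees R2 in parallel with the series input of stage 2, R3 + R4 = 68.10 kΩ.
R2 ‖ (R3+R4) = 20.44 kΩ.
So V_A = 7.88 × 0.3376 = 2.660 V.
V_B = V_A × 0.8091 = 2.152 V.

V_B ≈ 2.15 V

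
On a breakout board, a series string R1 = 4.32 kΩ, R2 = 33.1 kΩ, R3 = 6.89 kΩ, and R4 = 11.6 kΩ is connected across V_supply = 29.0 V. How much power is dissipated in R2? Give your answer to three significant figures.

The common current is I = 29.0/55.91 = 0.5187 mA.
V(R2) = I·R = 17.17 V; P = V·I = 17.17 × 0.5187 = 8.905 mW.

P ≈ 8.91 mW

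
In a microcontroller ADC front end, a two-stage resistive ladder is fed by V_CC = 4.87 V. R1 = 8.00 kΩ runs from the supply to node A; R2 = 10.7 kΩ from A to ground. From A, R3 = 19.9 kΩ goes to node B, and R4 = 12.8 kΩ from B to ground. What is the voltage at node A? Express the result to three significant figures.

V_A ≈ 2.44 V

Looking into the second stage from A: R3 + R4 = 32.70 kΩ appears in parallel with R2.
Effective lower resistance at A: R2 ‖ 32.70 = 8.062 kΩ.
So V_A = 4.87 × 0.5019 = 2.444 V.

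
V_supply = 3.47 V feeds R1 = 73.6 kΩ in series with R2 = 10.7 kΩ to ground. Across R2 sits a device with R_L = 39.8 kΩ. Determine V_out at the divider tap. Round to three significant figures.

V_out ≈ 0.357 V

R2 ‖ R_L = (10.7 × 39.8)/(10.7 + 39.8) = 8.433 kΩ.
Voltage divider with the loaded lower leg: V_out = 3.47 × 8.433/(73.6 + 8.433) = 3.47 × 0.1028 = 0.3567 V.
(Unloaded it would be 0.440 V; the load pulls it down.)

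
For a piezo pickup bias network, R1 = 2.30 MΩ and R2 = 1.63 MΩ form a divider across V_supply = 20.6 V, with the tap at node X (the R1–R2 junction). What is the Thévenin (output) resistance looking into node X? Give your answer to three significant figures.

R_th ≈ 0.954 MΩ

With V_supply suppressed (replaced by a short), R_th = R1 ‖ R2 = (2.300 × 1.63)/(2.300 + 1.63) = 0.9539 MΩ.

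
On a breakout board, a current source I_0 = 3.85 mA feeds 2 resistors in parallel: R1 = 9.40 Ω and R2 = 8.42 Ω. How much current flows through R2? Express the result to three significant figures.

With just two branches, the current splits inversely with resistance.
So I = 3.85 × 9.40/17.82 = 2.031 mA.

I ≈ 2.03 mA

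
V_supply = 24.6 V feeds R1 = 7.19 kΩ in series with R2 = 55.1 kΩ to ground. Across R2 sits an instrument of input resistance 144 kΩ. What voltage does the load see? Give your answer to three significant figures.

V_out ≈ 20.8 V

First combine the lower leg with the load: R2 ‖ R_L = 39.85 kΩ.
Then V_out = V_supply · R2'/(R1 + R2') = 24.6 × 39.85/47.04 = 20.84 V.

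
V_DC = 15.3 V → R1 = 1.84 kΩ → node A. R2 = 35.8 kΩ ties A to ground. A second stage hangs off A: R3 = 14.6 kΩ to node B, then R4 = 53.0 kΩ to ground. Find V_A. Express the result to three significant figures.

Looking into the second stage from A: R3 + R4 = 67.60 kΩ appears in parallel with R2.
R2 ‖ (R3+R4) = 23.41 kΩ.
V_A = 15.3 × 23.41/(1.84 + 23.41) = 14.18 V.

V_A ≈ 14.2 V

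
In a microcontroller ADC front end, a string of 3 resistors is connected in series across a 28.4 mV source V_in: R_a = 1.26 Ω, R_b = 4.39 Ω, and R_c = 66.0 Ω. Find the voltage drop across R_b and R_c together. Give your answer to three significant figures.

V ≈ 27.9 mV

Total series resistance ΣR = 1.26 + 4.39 + 66.0 = 71.65 Ω.
R_{R_b..R_c} = 4.39 + 66.0 = 70.39 Ω.
By the voltage-divider rule, V = 28.4 × 70.39/71.65 = 27.90 mV.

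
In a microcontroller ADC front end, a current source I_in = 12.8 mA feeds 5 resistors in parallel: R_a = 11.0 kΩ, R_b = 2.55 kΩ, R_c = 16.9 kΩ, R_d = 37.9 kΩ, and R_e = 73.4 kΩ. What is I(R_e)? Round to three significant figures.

Conductances: ΣG = 1/11.0 + 1/2.55 + 1/16.9 + 1/37.9 + 1/73.4 = 0.5822 (1/kΩ).
R_e takes the fraction G_k/ΣG = 0.01362/0.5822 = 0.02340, so I = 12.8 × 0.02340 = 0.2995 mA.

I ≈ 0.300 mA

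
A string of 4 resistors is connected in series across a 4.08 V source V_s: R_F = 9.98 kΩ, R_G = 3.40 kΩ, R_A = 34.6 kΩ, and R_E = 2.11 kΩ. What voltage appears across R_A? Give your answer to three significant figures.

Series total: ΣR = 9.98 + 3.40 + 34.6 + 2.11 = 50.09 kΩ.
Voltage divider: V = V_s · (34.60 / 50.09) = 4.08 × 0.6908 = 2.818 V.

V ≈ 2.82 V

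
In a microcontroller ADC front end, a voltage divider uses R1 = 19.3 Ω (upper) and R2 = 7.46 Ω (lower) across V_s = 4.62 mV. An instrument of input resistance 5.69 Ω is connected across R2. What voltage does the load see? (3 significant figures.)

V_out ≈ 0.662 mV

First combine the lower leg with the load: R2 ‖ R_L = 3.228 Ω.
Voltage divider with the loaded lower leg: V_out = 4.62 × 3.228/(19.3 + 3.228) = 4.62 × 0.1433 = 0.6620 mV.
(Unloaded it would be 1.29 mV; the load pulls it down.)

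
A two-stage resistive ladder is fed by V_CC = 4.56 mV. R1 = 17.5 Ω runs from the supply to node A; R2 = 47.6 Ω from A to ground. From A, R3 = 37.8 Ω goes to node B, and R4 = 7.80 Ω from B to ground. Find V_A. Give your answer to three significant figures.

Node A sees R2 in parallel with the series input of stage 2, R3 + R4 = 45.60 Ω.
Effective lower resistance at A: R2 ‖ 45.60 = 23.29 Ω.
V_A = 4.56 × 23.29/(17.5 + 23.29) = 2.604 mV.

V_A ≈ 2.60 mV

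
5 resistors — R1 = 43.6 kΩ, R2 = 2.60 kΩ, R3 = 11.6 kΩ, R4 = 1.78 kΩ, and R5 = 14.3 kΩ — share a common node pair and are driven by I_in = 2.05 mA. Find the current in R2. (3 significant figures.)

I ≈ 0.701 mA

Conductances: ΣG = 1/43.6 + 1/2.60 + 1/11.6 + 1/1.78 + 1/14.3 = 1.125 (1/kΩ).
By the current-divider rule, I = I_in · G_k/ΣG = 2.05 × 0.3417 = 0.7006 mA.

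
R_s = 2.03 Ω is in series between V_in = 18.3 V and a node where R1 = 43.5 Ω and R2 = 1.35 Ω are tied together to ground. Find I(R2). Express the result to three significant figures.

I ≈ 5.32 A

Combine the parallel branches: R_p = (1/43.5 + 1/1.35)⁻¹ = 1.309 Ω.
Node voltage V_A = V_in · R_p/(R_s + R_p) = 18.3 × 0.3921 = 7.175 V.
Branch current I = V_A/R2 = 7.175/1.35 = 5.315 A.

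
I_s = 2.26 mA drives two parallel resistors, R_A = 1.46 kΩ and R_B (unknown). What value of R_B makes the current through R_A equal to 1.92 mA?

The fraction through R_A equals R_B/(R_A+R_B).
With f = 0.8496, R_B = R_A · f/(1−f) = 1.46 × 5.647 = 8.245 kΩ.

R_B ≈ 8.24 kΩ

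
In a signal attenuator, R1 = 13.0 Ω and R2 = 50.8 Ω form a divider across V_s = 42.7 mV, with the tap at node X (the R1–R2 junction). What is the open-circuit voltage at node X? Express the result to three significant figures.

V_th ≈ 34.0 mV

With X open, the divider is unloaded: V_th = 42.7 × 50.8/63.80 = 34.00 mV.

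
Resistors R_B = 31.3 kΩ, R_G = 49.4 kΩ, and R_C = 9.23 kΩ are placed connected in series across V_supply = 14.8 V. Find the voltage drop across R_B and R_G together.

V ≈ 13.3 V

ΣR = 31.3 + 49.4 + 9.23 = 89.93 kΩ.
R_{R_B..R_G} = 31.3 + 49.4 = 80.70 kΩ.
V = V_supply · R/ΣR = 14.8 × 0.8974 = 13.28 V.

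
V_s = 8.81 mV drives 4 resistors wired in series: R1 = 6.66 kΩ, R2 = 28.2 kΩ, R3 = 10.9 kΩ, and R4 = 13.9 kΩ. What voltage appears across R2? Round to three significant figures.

ΣR = 6.66 + 28.2 + 10.9 + 13.9 = 59.66 kΩ.
By the voltage-divider rule, V = 8.81 × 28.20/59.66 = 4.164 mV.

V ≈ 4.16 mV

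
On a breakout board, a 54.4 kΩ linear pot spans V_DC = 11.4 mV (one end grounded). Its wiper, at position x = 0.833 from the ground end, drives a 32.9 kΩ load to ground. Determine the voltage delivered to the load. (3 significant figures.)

Lower segment x·R_p = 45.32 kΩ; upper segment (1−x)·R_p = 9.085 kΩ.
(x·R_p) ‖ R_L = 19.06 kΩ.
Loaded-divider output: V_out = 11.4 × 0.6772 = 7.720 mV.

V_out ≈ 7.72 mV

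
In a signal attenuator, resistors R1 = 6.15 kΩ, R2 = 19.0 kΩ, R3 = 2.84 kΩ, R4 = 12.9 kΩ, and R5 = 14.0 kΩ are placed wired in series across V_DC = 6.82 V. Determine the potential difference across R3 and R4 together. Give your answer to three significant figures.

V ≈ 1.96 V

Total series resistance ΣR = 6.15 + 19.0 + 2.84 + 12.9 + 14.0 = 54.89 kΩ.
R_{R3..R4} = 2.84 + 12.9 = 15.74 kΩ.
Voltage divider: V = V_DC · (15.74 / 54.89) = 6.82 × 0.2868 = 1.956 V.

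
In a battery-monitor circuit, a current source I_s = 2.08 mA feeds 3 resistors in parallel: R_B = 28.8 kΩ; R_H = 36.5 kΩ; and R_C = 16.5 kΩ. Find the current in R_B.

Conductances: ΣG = 1/28.8 + 1/36.5 + 1/16.5 = 0.1227 (1/kΩ).
R_B takes the fraction G_k/ΣG = 0.03472/0.1227 = 0.2829, so I = 2.08 × 0.2829 = 0.5885 mA.

I ≈ 0.588 mA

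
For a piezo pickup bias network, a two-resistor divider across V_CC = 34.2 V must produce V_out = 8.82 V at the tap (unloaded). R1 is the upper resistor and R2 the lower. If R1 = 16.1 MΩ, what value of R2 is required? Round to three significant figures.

R2 ≈ 5.60 MΩ

The divider ratio is R2/(R1+R2) = 8.82/34.2 = 0.2579.
R2 = R1 · 0.2579/(1 − 0.2579) = 5.595 MΩ.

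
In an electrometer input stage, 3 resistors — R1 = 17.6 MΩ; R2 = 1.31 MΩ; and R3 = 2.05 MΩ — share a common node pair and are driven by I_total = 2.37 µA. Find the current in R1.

I ≈ 0.103 µA

ΣG = 1/17.6 + 1/1.31 + 1/2.05 = 1.308.
R1 takes the fraction G_k/ΣG = 0.05682/1.308 = 0.04344, so I = 2.37 × 0.04344 = 0.1030 µA.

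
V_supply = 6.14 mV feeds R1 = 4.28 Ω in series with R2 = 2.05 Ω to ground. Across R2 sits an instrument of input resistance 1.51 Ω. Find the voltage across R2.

The load sits in parallel with R2, giving an effective lower resistance R2' = R2·R_L/(R2+R_L) = 0.8695 Ω.
Then V_out = V_supply · R2'/(R1 + R2') = 6.14 × 0.8695/5.150 = 1.037 mV.
(Unloaded it would be 1.99 mV; the load pulls it down.)

V_out ≈ 1.04 mV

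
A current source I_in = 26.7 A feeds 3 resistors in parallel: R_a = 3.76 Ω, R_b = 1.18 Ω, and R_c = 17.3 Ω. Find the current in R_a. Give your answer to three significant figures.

ΣG = 1/3.76 + 1/1.18 + 1/17.3 = 1.171.
Current divider: I(R_a) = I_in · G_k/ΣG = 26.7 × (0.2660/1.171) = 26.7 × 0.2271 = 6.063 A.

I ≈ 6.06 A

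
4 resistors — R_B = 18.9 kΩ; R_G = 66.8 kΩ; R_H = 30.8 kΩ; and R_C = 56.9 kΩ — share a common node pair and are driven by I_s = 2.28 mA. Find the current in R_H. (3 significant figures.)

ΣG = 1/18.9 + 1/66.8 + 1/30.8 + 1/56.9 = 0.1179.
R_H takes the fraction G_k/ΣG = 0.03247/0.1179 = 0.2753, so I = 2.28 × 0.2753 = 0.6278 mA.

I ≈ 0.628 mA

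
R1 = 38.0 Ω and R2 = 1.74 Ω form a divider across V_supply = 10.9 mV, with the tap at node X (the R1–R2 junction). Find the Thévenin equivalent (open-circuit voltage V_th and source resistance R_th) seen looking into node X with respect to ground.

V_th ≈ 0.477 mV, R_th ≈ 1.66 Ω

Open-circuit (no load on X): V_th = V_supply · R2/(R1 + R2) = 10.9 × 1.74/(38.00 + 1.74) = 0.4773 mV.
Zeroing V_supply shorts the top of R1 to ground, so R_th = R1 ‖ R2 = 1.664 Ω.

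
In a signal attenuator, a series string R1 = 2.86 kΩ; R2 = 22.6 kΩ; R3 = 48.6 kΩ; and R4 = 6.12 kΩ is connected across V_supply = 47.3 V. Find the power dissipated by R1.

P ≈ 0.995 mW

ΣR = 80.18 kΩ → I = 47.3/80.18 = 0.5899 mA.
P = I²R = 0.3480 × 2.86 = 0.9953 mW.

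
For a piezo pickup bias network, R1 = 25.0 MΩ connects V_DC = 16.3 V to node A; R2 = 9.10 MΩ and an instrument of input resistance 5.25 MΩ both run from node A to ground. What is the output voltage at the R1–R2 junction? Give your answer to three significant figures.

V_out ≈ 1.92 V

R2 ‖ R_L = (9.10 × 5.25)/(9.10 + 5.25) = 3.329 MΩ.
Voltage divider with the loaded lower leg: V_out = 16.3 × 3.329/(25.0 + 3.329) = 16.3 × 0.1175 = 1.916 V.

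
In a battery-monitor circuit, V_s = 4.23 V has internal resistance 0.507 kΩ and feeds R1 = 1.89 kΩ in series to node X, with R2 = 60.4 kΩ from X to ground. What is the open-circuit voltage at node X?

V_th ≈ 4.07 V

R1' = 0.507 + 1.89 = 2.397 kΩ (source resistance + R1).
V_th is the unloaded tap voltage: V_s · R2/(R1'+R2) = 4.23 × 0.9618 = 4.069 V.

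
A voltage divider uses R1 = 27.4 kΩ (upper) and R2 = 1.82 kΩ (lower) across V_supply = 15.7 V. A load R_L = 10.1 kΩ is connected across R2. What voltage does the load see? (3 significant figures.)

V_out ≈ 0.837 V

R2 ‖ R_L = (1.82 × 10.1)/(1.82 + 10.1) = 1.542 kΩ.
Now apply the divider: V_out = 15.7 × 0.05328 = 0.8365 V.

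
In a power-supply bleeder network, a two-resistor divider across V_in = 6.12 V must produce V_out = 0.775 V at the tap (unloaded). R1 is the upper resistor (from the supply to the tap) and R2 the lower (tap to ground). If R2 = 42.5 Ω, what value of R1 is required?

R1 ≈ 293 Ω

The divider ratio is R2/(R1+R2) = 0.775/6.12 = 0.1266.
So R1 = R2 · (V_in/V_out − 1) = 42.5 × (6.12/0.775 − 1) = 42.5 × 6.897 = 293.1 Ω.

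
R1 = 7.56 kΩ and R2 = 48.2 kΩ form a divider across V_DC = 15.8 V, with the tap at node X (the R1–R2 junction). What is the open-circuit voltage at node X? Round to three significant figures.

V_th ≈ 13.7 V

With X open, the divider is unloaded: V_th = 15.8 × 48.2/55.76 = 13.66 V.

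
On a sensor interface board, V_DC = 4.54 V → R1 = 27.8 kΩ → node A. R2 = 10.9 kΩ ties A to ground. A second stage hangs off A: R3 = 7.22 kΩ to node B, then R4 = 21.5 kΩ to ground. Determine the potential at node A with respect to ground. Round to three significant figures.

V_A ≈ 1.00 V

The second stage (R3 + R4 = 28.72 kΩ) loads node A in parallel with R2.
R2 ‖ (R3+R4) = 7.901 kΩ.
So V_A = 4.54 × 0.2213 = 1.005 V.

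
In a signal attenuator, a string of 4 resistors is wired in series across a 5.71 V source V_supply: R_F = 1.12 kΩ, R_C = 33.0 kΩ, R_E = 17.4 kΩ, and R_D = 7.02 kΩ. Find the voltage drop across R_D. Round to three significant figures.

Series total: ΣR = 1.12 + 33.0 + 17.4 + 7.02 = 58.54 kΩ.
By the voltage-divider rule, V = 5.71 × 7.020/58.54 = 0.6847 V.

V ≈ 0.685 V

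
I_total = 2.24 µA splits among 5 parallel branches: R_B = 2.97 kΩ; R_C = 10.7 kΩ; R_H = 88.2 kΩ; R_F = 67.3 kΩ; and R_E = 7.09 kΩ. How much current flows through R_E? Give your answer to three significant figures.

I ≈ 0.529 µA

ΣG = 1/2.97 + 1/10.7 + 1/88.2 + 1/67.3 + 1/7.09 = 0.5974.
Current divider: I(R_E) = I_total · G_k/ΣG = 2.24 × (0.1410/0.5974) = 2.24 × 0.2361 = 0.5289 µA.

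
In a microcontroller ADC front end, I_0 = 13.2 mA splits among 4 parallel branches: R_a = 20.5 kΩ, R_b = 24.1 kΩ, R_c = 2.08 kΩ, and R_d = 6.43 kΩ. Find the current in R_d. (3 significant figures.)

Total conductance ΣG = 1/20.5 + 1/24.1 + 1/2.08 + 1/6.43 = 0.7266 (units of 1/kΩ).
Current divider: I(R_d) = I_0 · G_k/ΣG = 13.2 × (0.1555/0.7266) = 13.2 × 0.2140 = 2.825 mA.

I ≈ 2.83 mA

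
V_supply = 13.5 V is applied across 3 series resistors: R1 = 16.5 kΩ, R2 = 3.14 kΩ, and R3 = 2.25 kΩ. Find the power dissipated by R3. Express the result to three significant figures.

Series current I = V_supply/ΣR = 13.5/21.89 = 0.6167 mA.
P(R3) = I²·R3 = (0.6167)² × 2.25 = 0.8558 mW.

P ≈ 0.856 mW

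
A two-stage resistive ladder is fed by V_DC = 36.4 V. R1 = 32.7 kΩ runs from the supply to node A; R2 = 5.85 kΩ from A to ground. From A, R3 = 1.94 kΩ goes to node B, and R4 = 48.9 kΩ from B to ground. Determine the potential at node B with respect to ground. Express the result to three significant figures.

V_B ≈ 4.84 V

Node A sees R2 in parallel with the series input of stage 2, R3 + R4 = 50.84 kΩ.
R2 ‖ (R3+R4) = 5.246 kΩ.
First divider: V_A = V_DC · 5.246/(32.7 + 5.246) = 5.033 V.
Then the unloaded second divider: V_B = V_A × R4/(R3+R4) = 5.033 × 0.9618 = 4.840 V.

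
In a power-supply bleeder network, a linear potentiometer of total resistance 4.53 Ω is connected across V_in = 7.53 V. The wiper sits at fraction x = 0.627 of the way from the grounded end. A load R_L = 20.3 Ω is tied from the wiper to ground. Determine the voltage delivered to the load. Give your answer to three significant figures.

Split the track: R_lower = x·R_p = 2.840 Ω, R_upper = (1−x)·R_p = 1.690 Ω.
Lower segment in parallel with the load: 2.840 ‖ 20.3 = 2.492 Ω.
V_out = 7.53 × 2.492/(1.690 + 2.492) = 4.487 V.
(Unloaded: V_out = x·V_in = 4.72 V.)

V_out ≈ 4.49 V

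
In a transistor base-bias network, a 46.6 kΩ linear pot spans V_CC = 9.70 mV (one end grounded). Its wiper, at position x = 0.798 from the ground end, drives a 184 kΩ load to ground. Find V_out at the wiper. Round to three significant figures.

The pot divides into 9.413 kΩ above the wiper and 37.19 kΩ below.
Lower segment in parallel with the load: 37.19 ‖ 184 = 30.93 kΩ.
Loaded-divider output: V_out = 9.70 × 0.7667 = 7.437 mV.
(Unloaded: V_out = x·V_CC = 7.74 mV.)

V_out ≈ 7.44 mV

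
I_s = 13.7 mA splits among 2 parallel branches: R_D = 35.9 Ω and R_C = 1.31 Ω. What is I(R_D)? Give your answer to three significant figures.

I ≈ 0.482 mA

With just two branches, the current splits inversely with resistance.
I(R_D) = 13.7 × 1.31/(35.9 + 1.31) = 13.7 × 0.03521 = 0.4823 mA.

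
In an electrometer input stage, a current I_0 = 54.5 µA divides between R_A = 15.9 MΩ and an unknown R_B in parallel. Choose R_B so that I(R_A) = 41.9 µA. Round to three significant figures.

R_B ≈ 52.9 MΩ

In a two-way split, I_A/I_0 = R_B/(R_A + R_B).
With f = 0.7688, R_B = R_A · f/(1−f) = 15.9 × 3.325 = 52.87 MΩ.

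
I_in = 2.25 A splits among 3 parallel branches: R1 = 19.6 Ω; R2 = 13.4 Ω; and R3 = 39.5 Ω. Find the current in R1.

I ≈ 0.760 A

Total conductance ΣG = 1/19.6 + 1/13.4 + 1/39.5 = 0.1510 (units of 1/Ω).
R1 takes the fraction G_k/ΣG = 0.05102/0.1510 = 0.3380, so I = 2.25 × 0.3380 = 0.7604 A.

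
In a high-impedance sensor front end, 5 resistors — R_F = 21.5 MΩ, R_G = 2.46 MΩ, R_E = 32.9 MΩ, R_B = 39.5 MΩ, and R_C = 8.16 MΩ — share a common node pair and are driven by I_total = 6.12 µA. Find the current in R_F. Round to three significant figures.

Conductances: ΣG = 1/21.5 + 1/2.46 + 1/32.9 + 1/39.5 + 1/8.16 = 0.6313 (1/MΩ).
Current divider: I(R_F) = I_total · G_k/ΣG = 6.12 × (0.04651/0.6313) = 6.12 × 0.07368 = 0.4509 µA.

I ≈ 0.451 µA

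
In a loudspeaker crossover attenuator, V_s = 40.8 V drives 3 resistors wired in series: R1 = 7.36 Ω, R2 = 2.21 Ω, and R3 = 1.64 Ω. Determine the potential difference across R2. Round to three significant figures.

ΣR = 7.36 + 2.21 + 1.64 = 11.21 Ω.
By the voltage-divider rule, V = 40.8 × 2.210/11.21 = 8.044 V.

V ≈ 8.04 V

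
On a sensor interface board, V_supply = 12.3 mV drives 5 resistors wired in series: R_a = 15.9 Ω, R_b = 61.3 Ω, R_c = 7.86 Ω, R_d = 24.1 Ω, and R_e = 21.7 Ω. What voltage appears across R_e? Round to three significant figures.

Series total: ΣR = 15.9 + 61.3 + 7.86 + 24.1 + 21.7 = 130.9 Ω.
Voltage divider: V = V_supply · (21.70 / 130.9) = 12.3 × 0.1658 = 2.040 mV.

V ≈ 2.04 mV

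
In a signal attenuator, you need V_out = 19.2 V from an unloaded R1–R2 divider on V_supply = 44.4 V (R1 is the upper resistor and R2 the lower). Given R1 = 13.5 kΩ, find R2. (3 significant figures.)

R2 ≈ 10.3 kΩ

V_out/V_supply = R2/(R1+R2) = 0.4324.
R2 = R1 · 0.4324/(1 − 0.4324) = 10.29 kΩ.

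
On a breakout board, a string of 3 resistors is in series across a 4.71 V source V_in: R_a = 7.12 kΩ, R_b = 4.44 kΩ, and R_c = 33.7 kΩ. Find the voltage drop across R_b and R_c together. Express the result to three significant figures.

Series total: ΣR = 7.12 + 4.44 + 33.7 = 45.26 kΩ.
R_{R_b..R_c} = 4.44 + 33.7 = 38.14 kΩ.
V = V_in · R/ΣR = 4.71 × 0.8427 = 3.969 V.

V ≈ 3.97 V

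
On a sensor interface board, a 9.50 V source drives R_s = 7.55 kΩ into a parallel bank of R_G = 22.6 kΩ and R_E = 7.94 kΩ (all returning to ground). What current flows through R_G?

Equivalent of the parallel group: R_p = 5.876 kΩ.
Node voltage V_A = V_DC · R_p/(R_s + R_p) = 9.50 × 0.4376 = 4.158 V.
I(R_G) = V_A / R_G = 4.158/22.6 = 0.1840 mA.

I ≈ 0.184 mA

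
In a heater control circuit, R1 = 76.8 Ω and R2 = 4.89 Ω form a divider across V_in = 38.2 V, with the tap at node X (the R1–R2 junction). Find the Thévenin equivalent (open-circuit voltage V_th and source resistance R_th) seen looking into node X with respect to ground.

With X open, the divider is unloaded: V_th = 38.2 × 4.89/81.69 = 2.287 V.
Zeroing V_in shorts the top of R1 to ground, so R_th = R1 ‖ R2 = 4.597 Ω.

V_th ≈ 2.29 V, R_th ≈ 4.60 Ω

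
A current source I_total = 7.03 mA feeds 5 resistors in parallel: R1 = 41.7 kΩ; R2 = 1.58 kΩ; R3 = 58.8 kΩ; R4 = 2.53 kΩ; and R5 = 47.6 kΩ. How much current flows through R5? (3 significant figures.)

Total conductance ΣG = 1/41.7 + 1/1.58 + 1/58.8 + 1/2.53 + 1/47.6 = 1.090 (units of 1/kΩ).
By the current-divider rule, I = I_total · G_k/ΣG = 7.03 × 0.01927 = 0.1355 mA.

I ≈ 0.135 mA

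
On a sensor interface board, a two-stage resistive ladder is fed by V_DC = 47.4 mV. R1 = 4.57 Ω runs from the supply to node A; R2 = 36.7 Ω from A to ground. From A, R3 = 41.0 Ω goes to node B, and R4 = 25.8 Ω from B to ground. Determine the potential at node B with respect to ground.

Looking into the second stage from A: R3 + R4 = 66.80 Ω appears in parallel with R2.
Effective lower resistance at A: R2 ‖ 66.80 = 23.69 Ω.
First divider: V_A = V_DC · 23.69/(4.57 + 23.69) = 39.73 mV.
V_B = V_A × 0.3862 = 15.35 mV.

V_B ≈ 15.3 mV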